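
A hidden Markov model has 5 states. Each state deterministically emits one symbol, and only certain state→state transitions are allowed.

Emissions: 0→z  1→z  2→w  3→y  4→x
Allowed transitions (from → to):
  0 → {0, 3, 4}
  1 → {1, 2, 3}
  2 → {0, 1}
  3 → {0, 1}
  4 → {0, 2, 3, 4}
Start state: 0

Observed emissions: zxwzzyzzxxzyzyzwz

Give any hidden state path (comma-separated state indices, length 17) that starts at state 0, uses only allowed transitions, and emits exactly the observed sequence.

0,4,2,0,0,3,0,0,4,4,0,3,1,3,1,2,0

  t0 'z' -> {0,1}, take 0 (start)
  t1 'x' -> {4}, take 4 (0->4 ok)
  t2 'w' -> {2}, take 2 (4->2 ok)
  t3 'z' -> {0,1}, take 0 (2->0 ok)
  t4 'z' -> {0,1}, take 0 (0->0 ok)
  t5 'y' -> {3}, take 3 (0->3 ok)
  t6 'z' -> {0,1}, take 0 (3->0 ok)
  t7 'z' -> {0,1}, take 0 (0->0 ok)
  t8 'x' -> {4}, take 4 (0->4 ok)
  t9 'x' -> {4}, take 4 (4->4 ok)
  t10 'z' -> {0,1}, take 0 (4->0 ok)
  t11 'y' -> {3}, take 3 (0->3 ok)
  t12 'z' -> {0,1}, take 1 (3->1 ok)
  t13 'y' -> {3}, take 3 (1->3 ok)
  t14 'z' -> {0,1}, take 1 (3->1 ok)
  t15 'w' -> {2}, take 2 (1->2 ok)
  t16 'z' -> {0,1}, take 0 (2->0 ok)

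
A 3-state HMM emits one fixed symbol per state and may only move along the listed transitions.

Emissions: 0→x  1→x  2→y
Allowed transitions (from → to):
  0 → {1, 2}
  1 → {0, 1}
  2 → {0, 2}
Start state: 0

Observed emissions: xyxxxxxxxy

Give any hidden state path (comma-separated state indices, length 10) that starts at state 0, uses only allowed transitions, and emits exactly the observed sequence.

  [0] x  {0,1}  => 0  start
  [1] y  {2}  => 2  0->2 ok
  [2] x  {0,1}  => 0  2->0 ok
  [3] x  {0,1}  => 1  0->1 ok
  [4] x  {0,1}  => 0  1->0 ok
  [5] x  {0,1}  => 1  0->1 ok
  [6] x  {0,1}  => 0  1->0 ok
  [7] x  {0,1}  => 1  0->1 ok
  [8] x  {0,1}  => 0  1->0 ok
  [9] y  {2}  => 2  0->2 ok

0,2,0,1,0,1,0,1,0,2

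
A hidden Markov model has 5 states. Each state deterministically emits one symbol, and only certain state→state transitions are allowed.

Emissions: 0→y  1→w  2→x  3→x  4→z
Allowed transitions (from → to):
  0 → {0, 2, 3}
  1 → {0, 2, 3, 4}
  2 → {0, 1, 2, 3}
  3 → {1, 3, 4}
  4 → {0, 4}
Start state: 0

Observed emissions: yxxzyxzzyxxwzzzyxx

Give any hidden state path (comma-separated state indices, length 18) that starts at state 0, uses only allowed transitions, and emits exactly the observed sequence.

0,3,3,4,0,3,4,4,0,2,3,1,4,4,4,0,2,3

  t0 'y' -> {0}, take 0 (start)
  t1 'x' -> {2,3}, take 3 (0->3 ok)
  t2 'x' -> {2,3}, take 3 (3->3 ok)
  t3 'z' -> {4}, take 4 (3->4 ok)
  t4 'y' -> {0}, take 0 (4->0 ok)
  t5 'x' -> {2,3}, take 3 (0->3 ok)
  t6 'z' -> {4}, take 4 (3->4 ok)
  t7 'z' -> {4}, take 4 (4->4 ok)
  t8 'y' -> {0}, take 0 (4->0 ok)
  t9 'x' -> {2,3}, take 2 (0->2 ok)
  t10 'x' -> {2,3}, take 3 (2->3 ok)
  t11 'w' -> {1}, take 1 (3->1 ok)
  t12 'z' -> {4}, take 4 (1->4 ok)
  t13 'z' -> {4}, take 4 (4->4 ok)
  t14 'z' -> {4}, take 4 (4->4 ok)
  t15 'y' -> {0}, take 0 (4->0 ok)
  t16 'x' -> {2,3}, take 2 (0->2 ok)
  t17 'x' -> {2,3}, take 3 (2->3 ok)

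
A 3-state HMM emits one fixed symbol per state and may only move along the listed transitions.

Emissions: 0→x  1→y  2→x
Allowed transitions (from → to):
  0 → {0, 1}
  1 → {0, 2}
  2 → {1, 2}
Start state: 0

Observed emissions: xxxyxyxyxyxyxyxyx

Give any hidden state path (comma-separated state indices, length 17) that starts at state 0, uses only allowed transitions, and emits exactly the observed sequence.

0,0,0,1,2,1,2,1,2,1,0,1,2,1,2,1,0

  pos 0: x in {0,2}, choose 0; start
  pos 1: x in {0,2}, choose 0; 0->0 ok
  pos 2: x in {0,2}, choose 0; 0->0 ok
  pos 3: y in {1}, choose 1; 0->1 ok
  pos 4: x in {0,2}, choose 2; 1->2 ok
  pos 5: y in {1}, choose 1; 2->1 ok
  pos 6: x in {0,2}, choose 2; 1->2 ok
  pos 7: y in {1}, choose 1; 2->1 ok
  pos 8: x in {0,2}, choose 2; 1->2 ok
  pos 9: y in {1}, choose 1; 2->1 ok
  pos 10: x in {0,2}, choose 0; 1->0 ok
  pos 11: y in {1}, choose 1; 0->1 ok
  pos 12: x in {0,2}, choose 2; 1->2 ok
  pos 13: y in {1}, choose 1; 2->1 ok
  pos 14: x in {0,2}, choose 2; 1->2 ok
  pos 15: y in {1}, choose 1; 2->1 ok
  pos 16: x in {0,2}, choose 0; 1->0 ok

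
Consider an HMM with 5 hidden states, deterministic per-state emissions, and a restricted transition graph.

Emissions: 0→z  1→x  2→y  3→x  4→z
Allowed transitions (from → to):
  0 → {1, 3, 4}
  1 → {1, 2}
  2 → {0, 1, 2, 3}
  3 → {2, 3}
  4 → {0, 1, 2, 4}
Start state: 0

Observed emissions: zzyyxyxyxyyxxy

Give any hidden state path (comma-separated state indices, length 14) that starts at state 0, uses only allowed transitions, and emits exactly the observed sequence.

0,4,2,2,1,2,1,2,1,2,2,3,3,2

  t0 'z' -> {0,4}, take 0 (start)
  t1 'z' -> {0,4}, take 4 (0->4 ok)
  t2 'y' -> {2}, take 2 (4->2 ok)
  t3 'y' -> {2}, take 2 (2->2 ok)
  t4 'x' -> {1,3}, take 1 (2->1 ok)
  t5 'y' -> {2}, take 2 (1->2 ok)
  t6 'x' -> {1,3}, take 1 (2->1 ok)
  t7 'y' -> {2}, take 2 (1->2 ok)
  t8 'x' -> {1,3}, take 1 (2->1 ok)
  t9 'y' -> {2}, take 2 (1->2 ok)
  t10 'y' -> {2}, take 2 (2->2 ok)
  t11 'x' -> {1,3}, take 3 (2->3 ok)
  t12 'x' -> {1,3}, take 3 (3->3 ok)
  t13 'y' -> {2}, take 2 (3->2 ok)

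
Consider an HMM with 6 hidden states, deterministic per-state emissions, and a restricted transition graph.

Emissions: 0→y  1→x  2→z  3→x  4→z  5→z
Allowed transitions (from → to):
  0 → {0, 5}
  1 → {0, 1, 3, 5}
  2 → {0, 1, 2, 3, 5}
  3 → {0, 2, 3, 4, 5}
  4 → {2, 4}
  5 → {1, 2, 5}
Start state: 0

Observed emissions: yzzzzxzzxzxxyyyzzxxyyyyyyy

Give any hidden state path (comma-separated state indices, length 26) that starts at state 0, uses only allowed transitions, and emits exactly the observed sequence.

0,5,5,2,2,3,5,2,3,5,1,1,0,0,0,5,2,1,1,0,0,0,0,0,0,0

  [0] y  {0}  => 0  start
  [1] z  {2,4,5}  => 5  0->5 ok
  [2] z  {2,4,5}  => 5  5->5 ok
  [3] z  {2,4,5}  => 2  5->2 ok
  [4] z  {2,4,5}  => 2  2->2 ok
  [5] x  {1,3}  => 3  2->3 ok
  [6] z  {2,4,5}  => 5  3->5 ok
  [7] z  {2,4,5}  => 2  5->2 ok
  [8] x  {1,3}  => 3  2->3 ok
  [9] z  {2,4,5}  => 5  3->5 ok
  [10] x  {1,3}  => 1  5->1 ok
  [11] x  {1,3}  => 1  1->1 ok
  [12] y  {0}  => 0  1->0 ok
  [13] y  {0}  => 0  0->0 ok
  [14] y  {0}  => 0  0->0 ok
  [15] z  {2,4,5}  => 5  0->5 ok
  [16] z  {2,4,5}  => 2  5->2 ok
  [17] x  {1,3}  => 1  2->1 ok
  [18] x  {1,3}  => 1  1->1 ok
  [19] y  {0}  => 0  1->0 ok
  [20] y  {0}  => 0  0->0 ok
  [21] y  {0}  => 0  0->0 ok
  [22] y  {0}  => 0  0->0 ok
  [23] y  {0}  => 0  0->0 ok
  [24] y  {0}  => 0  0->0 ok
  [25] y  {0}  => 0  0->0 ok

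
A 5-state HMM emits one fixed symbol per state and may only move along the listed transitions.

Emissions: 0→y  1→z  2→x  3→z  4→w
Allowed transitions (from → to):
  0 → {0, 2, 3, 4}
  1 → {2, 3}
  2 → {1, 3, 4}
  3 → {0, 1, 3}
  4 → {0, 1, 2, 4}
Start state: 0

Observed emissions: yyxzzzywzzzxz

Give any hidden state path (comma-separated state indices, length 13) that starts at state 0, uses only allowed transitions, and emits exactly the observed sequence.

0,0,2,3,3,3,0,4,1,3,1,2,1

  pos 0: y in {0}, choose 0; start
  pos 1: y in {0}, choose 0; 0->0 ok
  pos 2: x in {2}, choose 2; 0->2 ok
  pos 3: z in {1,3}, choose 3; 2->3 ok
  pos 4: z in {1,3}, choose 3; 3->3 ok
  pos 5: z in {1,3}, choose 3; 3->3 ok
  pos 6: y in {0}, choose 0; 3->0 ok
  pos 7: w in {4}, choose 4; 0->4 ok
  pos 8: z in {1,3}, choose 1; 4->1 ok
  pos 9: z in {1,3}, choose 3; 1->3 ok
  pos 10: z in {1,3}, choose 1; 3->1 ok
  pos 11: x in {2}, choose 2; 1->2 ok
  pos 12: z in {1,3}, choose 1; 2->1 ok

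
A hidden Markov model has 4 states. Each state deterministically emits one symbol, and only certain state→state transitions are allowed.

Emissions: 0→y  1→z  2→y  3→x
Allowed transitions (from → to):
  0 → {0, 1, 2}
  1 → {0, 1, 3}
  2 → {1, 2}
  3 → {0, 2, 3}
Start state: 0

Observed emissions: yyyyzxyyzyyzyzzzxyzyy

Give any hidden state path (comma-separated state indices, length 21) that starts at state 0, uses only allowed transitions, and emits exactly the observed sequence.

0,0,0,2,1,3,2,2,1,0,2,1,0,1,1,1,3,0,1,0,2

  t0 'y' -> {0,2}, take 0 (start)
  t1 'y' -> {0,2}, take 0 (0->0 ok)
  t2 'y' -> {0,2}, take 0 (0->0 ok)
  t3 'y' -> {0,2}, take 2 (0->2 ok)
  t4 'z' -> {1}, take 1 (2->1 ok)
  t5 'x' -> {3}, take 3 (1->3 ok)
  t6 'y' -> {0,2}, take 2 (3->2 ok)
  t7 'y' -> {0,2}, take 2 (2->2 ok)
  t8 'z' -> {1}, take 1 (2->1 ok)
  t9 'y' -> {0,2}, take 0 (1->0 ok)
  t10 'y' -> {0,2}, take 2 (0->2 ok)
  t11 'z' -> {1}, take 1 (2->1 ok)
  t12 'y' -> {0,2}, take 0 (1->0 ok)
  t13 'z' -> {1}, take 1 (0->1 ok)
  t14 'z' -> {1}, take 1 (1->1 ok)
  t15 'z' -> {1}, take 1 (1->1 ok)
  t16 'x' -> {3}, take 3 (1->3 ok)
  t17 'y' -> {0,2}, take 0 (3->0 ok)
  t18 'z' -> {1}, take 1 (0->1 ok)
  t19 'y' -> {0,2}, take 0 (1->0 ok)
  t20 'y' -> {0,2}, take 2 (0->2 ok)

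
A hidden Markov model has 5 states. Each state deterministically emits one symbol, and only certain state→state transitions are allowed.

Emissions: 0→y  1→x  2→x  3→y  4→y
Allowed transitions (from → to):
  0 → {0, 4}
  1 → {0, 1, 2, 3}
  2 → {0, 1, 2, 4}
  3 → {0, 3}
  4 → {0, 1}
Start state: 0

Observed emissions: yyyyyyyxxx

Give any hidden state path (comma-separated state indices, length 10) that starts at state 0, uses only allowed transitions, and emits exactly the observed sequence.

0,4,0,0,0,0,4,1,2,2

  [0] y  {0,3,4}  => 0  start
  [1] y  {0,3,4}  => 4  0->4 ok
  [2] y  {0,3,4}  => 0  4->0 ok
  [3] y  {0,3,4}  => 0  0->0 ok
  [4] y  {0,3,4}  => 0  0->0 ok
  [5] y  {0,3,4}  => 0  0->0 ok
  [6] y  {0,3,4}  => 4  0->4 ok
  [7] x  {1,2}  => 1  4->1 ok
  [8] x  {1,2}  => 2  1->2 ok
  [9] x  {1,2}  => 2  2->2 ok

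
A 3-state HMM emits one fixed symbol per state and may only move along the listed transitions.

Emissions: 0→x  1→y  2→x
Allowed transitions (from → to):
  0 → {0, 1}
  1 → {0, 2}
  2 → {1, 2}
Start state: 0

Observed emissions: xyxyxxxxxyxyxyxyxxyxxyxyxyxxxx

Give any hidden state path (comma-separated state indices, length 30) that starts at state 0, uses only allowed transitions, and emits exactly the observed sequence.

0,1,0,1,0,0,0,0,0,1,2,1,2,1,0,1,2,2,1,0,0,1,2,1,0,1,0,0,0,0

  t0 'x' -> {0,2}, take 0 (start)
  t1 'y' -> {1}, take 1 (0->1 ok)
  t2 'x' -> {0,2}, take 0 (1->0 ok)
  t3 'y' -> {1}, take 1 (0->1 ok)
  t4 'x' -> {0,2}, take 0 (1->0 ok)
  t5 'x' -> {0,2}, take 0 (0->0 ok)
  t6 'x' -> {0,2}, take 0 (0->0 ok)
  t7 'x' -> {0,2}, take 0 (0->0 ok)
  t8 'x' -> {0,2}, take 0 (0->0 ok)
  t9 'y' -> {1}, take 1 (0->1 ok)
  t10 'x' -> {0,2}, take 2 (1->2 ok)
  t11 'y' -> {1}, take 1 (2->1 ok)
  t12 'x' -> {0,2}, take 2 (1->2 ok)
  t13 'y' -> {1}, take 1 (2->1 ok)
  t14 'x' -> {0,2}, take 0 (1->0 ok)
  t15 'y' -> {1}, take 1 (0->1 ok)
  t16 'x' -> {0,2}, take 2 (1->2 ok)
  t17 'x' -> {0,2}, take 2 (2->2 ok)
  t18 'y' -> {1}, take 1 (2->1 ok)
  t19 'x' -> {0,2}, take 0 (1->0 ok)
  t20 'x' -> {0,2}, take 0 (0->0 ok)
  t21 'y' -> {1}, take 1 (0->1 ok)
  t22 'x' -> {0,2}, take 2 (1->2 ok)
  t23 'y' -> {1}, take 1 (2->1 ok)
  t24 'x' -> {0,2}, take 0 (1->0 ok)
  t25 'y' -> {1}, take 1 (0->1 ok)
  t26 'x' -> {0,2}, take 0 (1->0 ok)
  t27 'x' -> {0,2}, take 0 (0->0 ok)
  t28 'x' -> {0,2}, take 0 (0->0 ok)
  t29 'x' -> {0,2}, take 0 (0->0 ok)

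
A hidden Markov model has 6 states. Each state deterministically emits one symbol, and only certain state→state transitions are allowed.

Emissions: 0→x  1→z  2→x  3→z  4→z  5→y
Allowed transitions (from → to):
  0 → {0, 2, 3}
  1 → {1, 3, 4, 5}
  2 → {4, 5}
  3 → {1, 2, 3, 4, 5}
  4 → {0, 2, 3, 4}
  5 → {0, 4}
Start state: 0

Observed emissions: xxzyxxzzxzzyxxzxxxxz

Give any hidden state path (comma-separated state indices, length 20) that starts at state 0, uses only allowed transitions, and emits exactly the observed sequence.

0,0,3,5,0,2,4,4,0,3,3,5,0,2,4,0,0,0,2,4

  0: obs=x cand={0,2} pick 0 [start]
  1: obs=x cand={0,2} pick 0 [0->0 ok]
  2: obs=z cand={1,3,4} pick 3 [0->3 ok]
  3: obs=y cand={5} pick 5 [3->5 ok]
  4: obs=x cand={0,2} pick 0 [5->0 ok]
  5: obs=x cand={0,2} pick 2 [0->2 ok]
  6: obs=z cand={1,3,4} pick 4 [2->4 ok]
  7: obs=z cand={1,3,4} pick 4 [4->4 ok]
  8: obs=x cand={0,2} pick 0 [4->0 ok]
  9: obs=z cand={1,3,4} pick 3 [0->3 ok]
  10: obs=z cand={1,3,4} pick 3 [3->3 ok]
  11: obs=y cand={5} pick 5 [3->5 ok]
  12: obs=x cand={0,2} pick 0 [5->0 ok]
  13: obs=x cand={0,2} pick 2 [0->2 ok]
  14: obs=z cand={1,3,4} pick 4 [2->4 ok]
  15: obs=x cand={0,2} pick 0 [4->0 ok]
  16: obs=x cand={0,2} pick 0 [0->0 ok]
  17: obs=x cand={0,2} pick 0 [0->0 ok]
  18: obs=x cand={0,2} pick 2 [0->2 ok]
  19: obs=z cand={1,3,4} pick 4 [2->4 ok]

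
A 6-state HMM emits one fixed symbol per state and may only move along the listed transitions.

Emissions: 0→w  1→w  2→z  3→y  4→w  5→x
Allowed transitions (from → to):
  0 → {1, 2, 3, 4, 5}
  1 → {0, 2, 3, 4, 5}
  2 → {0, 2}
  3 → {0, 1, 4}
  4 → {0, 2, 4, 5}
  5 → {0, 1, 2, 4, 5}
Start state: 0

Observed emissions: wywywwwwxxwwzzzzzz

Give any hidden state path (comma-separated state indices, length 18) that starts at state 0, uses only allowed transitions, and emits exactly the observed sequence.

0,3,0,3,0,1,0,4,5,5,1,4,2,2,2,2,2,2

  0: obs=w cand={0,1,4} pick 0 [start]
  1: obs=y cand={3} pick 3 [0->3 ok]
  2: obs=w cand={0,1,4} pick 0 [3->0 ok]
  3: obs=y cand={3} pick 3 [0->3 ok]
  4: obs=w cand={0,1,4} pick 0 [3->0 ok]
  5: obs=w cand={0,1,4} pick 1 [0->1 ok]
  6: obs=w cand={0,1,4} pick 0 [1->0 ok]
  7: obs=w cand={0,1,4} pick 4 [0->4 ok]
  8: obs=x cand={5} pick 5 [4->5 ok]
  9: obs=x cand={5} pick 5 [5->5 ok]
  10: obs=w cand={0,1,4} pick 1 [5->1 ok]
  11: obs=w cand={0,1,4} pick 4 [1->4 ok]
  12: obs=z cand={2} pick 2 [4->2 ok]
  13: obs=z cand={2} pick 2 [2->2 ok]
  14: obs=z cand={2} pick 2 [2->2 ok]
  15: obs=z cand={2} pick 2 [2->2 ok]
  16: obs=z cand={2} pick 2 [2->2 ok]
  17: obs=z cand={2} pick 2 [2->2 ok]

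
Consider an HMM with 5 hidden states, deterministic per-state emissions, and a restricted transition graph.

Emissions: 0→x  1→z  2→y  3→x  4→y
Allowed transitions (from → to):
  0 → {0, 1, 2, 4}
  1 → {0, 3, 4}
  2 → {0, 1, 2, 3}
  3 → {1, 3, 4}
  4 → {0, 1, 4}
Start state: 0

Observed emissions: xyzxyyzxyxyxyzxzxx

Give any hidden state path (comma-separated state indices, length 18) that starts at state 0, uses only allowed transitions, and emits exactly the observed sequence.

  0: obs=x cand={0,3} pick 0 [start]
  1: obs=y cand={2,4} pick 2 [0->2 ok]
  2: obs=z cand={1} pick 1 [2->1 ok]
  3: obs=x cand={0,3} pick 3 [1->3 ok]
  4: obs=y cand={2,4} pick 4 [3->4 ok]
  5: obs=y cand={2,4} pick 4 [4->4 ok]
  6: obs=z cand={1} pick 1 [4->1 ok]
  7: obs=x cand={0,3} pick 3 [1->3 ok]
  8: obs=y cand={2,4} pick 4 [3->4 ok]
  9: obs=x cand={0,3} pick 0 [4->0 ok]
  10: obs=y cand={2,4} pick 4 [0->4 ok]
  11: obs=x cand={0,3} pick 0 [4->0 ok]
  12: obs=y cand={2,4} pick 2 [0->2 ok]
  13: obs=z cand={1} pick 1 [2->1 ok]
  14: obs=x cand={0,3} pick 0 [1->0 ok]
  15: obs=z cand={1} pick 1 [0->1 ok]
  16: obs=x cand={0,3} pick 3 [1->3 ok]
  17: obs=x cand={0,3} pick 3 [3->3 ok]

0,2,1,3,4,4,1,3,4,0,4,0,2,1,0,1,3,3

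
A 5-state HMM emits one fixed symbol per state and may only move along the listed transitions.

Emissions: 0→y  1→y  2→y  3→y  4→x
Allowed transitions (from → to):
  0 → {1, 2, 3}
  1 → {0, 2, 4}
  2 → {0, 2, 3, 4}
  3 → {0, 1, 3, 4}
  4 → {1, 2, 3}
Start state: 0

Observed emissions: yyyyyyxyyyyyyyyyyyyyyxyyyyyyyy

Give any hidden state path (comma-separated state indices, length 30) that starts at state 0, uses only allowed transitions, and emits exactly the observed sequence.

  pos 0: y in {0,1,2,3}, choose 0; start
  pos 1: y in {0,1,2,3}, choose 1; 0->1 ok
  pos 2: y in {0,1,2,3}, choose 2; 1->2 ok
  pos 3: y in {0,1,2,3}, choose 3; 2->3 ok
  pos 4: y in {0,1,2,3}, choose 1; 3->1 ok
  pos 5: y in {0,1,2,3}, choose 2; 1->2 ok
  pos 6: x in {4}, choose 4; 2->4 ok
  pos 7: y in {0,1,2,3}, choose 2; 4->2 ok
  pos 8: y in {0,1,2,3}, choose 2; 2->2 ok
  pos 9: y in {0,1,2,3}, choose 0; 2->0 ok
  pos 10: y in {0,1,2,3}, choose 2; 0->2 ok
  pos 11: y in {0,1,2,3}, choose 3; 2->3 ok
  pos 12: y in {0,1,2,3}, choose 0; 3->0 ok
  pos 13: y in {0,1,2,3}, choose 1; 0->1 ok
  pos 14: y in {0,1,2,3}, choose 2; 1->2 ok
  pos 15: y in {0,1,2,3}, choose 0; 2->0 ok
  pos 16: y in {0,1,2,3}, choose 2; 0->2 ok
  pos 17: y in {0,1,2,3}, choose 0; 2->0 ok
  pos 18: y in {0,1,2,3}, choose 3; 0->3 ok
  pos 19: y in {0,1,2,3}, choose 0; 3->0 ok
  pos 20: y in {0,1,2,3}, choose 1; 0->1 ok
  pos 21: x in {4}, choose 4; 1->4 ok
  pos 22: y in {0,1,2,3}, choose 2; 4->2 ok
  pos 23: y in {0,1,2,3}, choose 0; 2->0 ok
  pos 24: y in {0,1,2,3}, choose 3; 0->3 ok
  pos 25: y in {0,1,2,3}, choose 0; 3->0 ok
  pos 26: y in {0,1,2,3}, choose 1; 0->1 ok
  pos 27: y in {0,1,2,3}, choose 2; 1->2 ok
  pos 28: y in {0,1,2,3}, choose 0; 2->0 ok
  pos 29: y in {0,1,2,3}, choose 3; 0->3 ok

0,1,2,3,1,2,4,2,2,0,2,3,0,1,2,0,2,0,3,0,1,4,2,0,3,0,1,2,0,3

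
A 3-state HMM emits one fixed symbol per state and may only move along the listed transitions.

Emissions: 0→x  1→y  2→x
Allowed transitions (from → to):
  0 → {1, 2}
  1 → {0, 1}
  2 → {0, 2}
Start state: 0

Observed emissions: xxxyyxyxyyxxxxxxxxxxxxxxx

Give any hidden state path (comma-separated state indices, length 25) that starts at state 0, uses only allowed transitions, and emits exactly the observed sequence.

0,2,0,1,1,0,1,0,1,1,0,2,2,0,2,2,0,2,0,2,2,2,0,2,2

  t0 'x' -> {0,2}, take 0 (start)
  t1 'x' -> {0,2}, take 2 (0->2 ok)
  t2 'x' -> {0,2}, take 0 (2->0 ok)
  t3 'y' -> {1}, take 1 (0->1 ok)
  t4 'y' -> {1}, take 1 (1->1 ok)
  t5 'x' -> {0,2}, take 0 (1->0 ok)
  t6 'y' -> {1}, take 1 (0->1 ok)
  t7 'x' -> {0,2}, take 0 (1->0 ok)
  t8 'y' -> {1}, take 1 (0->1 ok)
  t9 'y' -> {1}, take 1 (1->1 ok)
  t10 'x' -> {0,2}, take 0 (1->0 ok)
  t11 'x' -> {0,2}, take 2 (0->2 ok)
  t12 'x' -> {0,2}, take 2 (2->2 ok)
  t13 'x' -> {0,2}, take 0 (2->0 ok)
  t14 'x' -> {0,2}, take 2 (0->2 ok)
  t15 'x' -> {0,2}, take 2 (2->2 ok)
  t16 'x' -> {0,2}, take 0 (2->0 ok)
  t17 'x' -> {0,2}, take 2 (0->2 ok)
  t18 'x' -> {0,2}, take 0 (2->0 ok)
  t19 'x' -> {0,2}, take 2 (0->2 ok)
  t20 'x' -> {0,2}, take 2 (2->2 ok)
  t21 'x' -> {0,2}, take 2 (2->2 ok)
  t22 'x' -> {0,2}, take 0 (2->0 ok)
  t23 'x' -> {0,2}, take 2 (0->2 ok)
  t24 'x' -> {0,2}, take 2 (2->2 ok)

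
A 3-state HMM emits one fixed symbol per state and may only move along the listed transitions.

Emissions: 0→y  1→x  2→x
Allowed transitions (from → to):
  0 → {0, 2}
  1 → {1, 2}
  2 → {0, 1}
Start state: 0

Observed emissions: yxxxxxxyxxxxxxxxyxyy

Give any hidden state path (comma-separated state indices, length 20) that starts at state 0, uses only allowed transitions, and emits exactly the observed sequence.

  t0 'y' -> {0}, take 0 (start)
  t1 'x' -> {1,2}, take 2 (0->2 ok)
  t2 'x' -> {1,2}, take 1 (2->1 ok)
  t3 'x' -> {1,2}, take 1 (1->1 ok)
  t4 'x' -> {1,2}, take 2 (1->2 ok)
  t5 'x' -> {1,2}, take 1 (2->1 ok)
  t6 'x' -> {1,2}, take 2 (1->2 ok)
  t7 'y' -> {0}, take 0 (2->0 ok)
  t8 'x' -> {1,2}, take 2 (0->2 ok)
  t9 'x' -> {1,2}, take 1 (2->1 ok)
  t10 'x' -> {1,2}, take 2 (1->2 ok)
  t11 'x' -> {1,2}, take 1 (2->1 ok)
  t12 'x' -> {1,2}, take 1 (1->1 ok)
  t13 'x' -> {1,2}, take 2 (1->2 ok)
  t14 'x' -> {1,2}, take 1 (2->1 ok)
  t15 'x' -> {1,2}, take 2 (1->2 ok)
  t16 'y' -> {0}, take 0 (2->0 ok)
  t17 'x' -> {1,2}, take 2 (0->2 ok)
  t18 'y' -> {0}, take 0 (2->0 ok)
  t19 'y' -> {0}, take 0 (0->0 ok)

0,2,1,1,2,1,2,0,2,1,2,1,1,2,1,2,0,2,0,0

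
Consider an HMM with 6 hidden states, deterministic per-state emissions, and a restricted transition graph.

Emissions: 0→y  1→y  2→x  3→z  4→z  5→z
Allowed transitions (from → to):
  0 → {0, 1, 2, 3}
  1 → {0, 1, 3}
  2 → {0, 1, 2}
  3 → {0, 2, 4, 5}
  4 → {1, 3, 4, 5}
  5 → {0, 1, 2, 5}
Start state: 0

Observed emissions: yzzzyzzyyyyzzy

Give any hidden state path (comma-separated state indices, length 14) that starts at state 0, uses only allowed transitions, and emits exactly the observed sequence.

0,3,4,4,1,3,4,1,0,0,0,3,4,1

  [0] y  {0,1}  => 0  start
  [1] z  {3,4,5}  => 3  0->3 ok
  [2] z  {3,4,5}  => 4  3->4 ok
  [3] z  {3,4,5}  => 4  4->4 ok
  [4] y  {0,1}  => 1  4->1 ok
  [5] z  {3,4,5}  => 3  1->3 ok
  [6] z  {3,4,5}  => 4  3->4 ok
  [7] y  {0,1}  => 1  4->1 ok
  [8] y  {0,1}  => 0  1->0 ok
  [9] y  {0,1}  => 0  0->0 ok
  [10] y  {0,1}  => 0  0->0 ok
  [11] z  {3,4,5}  => 3  0->3 ok
  [12] z  {3,4,5}  => 4  3->4 ok
  [13] y  {0,1}  => 1  4->1 ok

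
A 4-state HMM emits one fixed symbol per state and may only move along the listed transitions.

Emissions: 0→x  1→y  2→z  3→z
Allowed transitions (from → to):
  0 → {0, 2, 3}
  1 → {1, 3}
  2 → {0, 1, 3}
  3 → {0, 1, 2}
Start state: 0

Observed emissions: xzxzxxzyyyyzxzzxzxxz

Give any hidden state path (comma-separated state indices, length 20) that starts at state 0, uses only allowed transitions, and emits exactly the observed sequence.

  0: obs=x cand={0} pick 0 [start]
  1: obs=z cand={2,3} pick 3 [0->3 ok]
  2: obs=x cand={0} pick 0 [3->0 ok]
  3: obs=z cand={2,3} pick 2 [0->2 ok]
  4: obs=x cand={0} pick 0 [2->0 ok]
  5: obs=x cand={0} pick 0 [0->0 ok]
  6: obs=z cand={2,3} pick 2 [0->2 ok]
  7: obs=y cand={1} pick 1 [2->1 ok]
  8: obs=y cand={1} pick 1 [1->1 ok]
  9: obs=y cand={1} pick 1 [1->1 ok]
  10: obs=y cand={1} pick 1 [1->1 ok]
  11: obs=z cand={2,3} pick 3 [1->3 ok]
  12: obs=x cand={0} pick 0 [3->0 ok]
  13: obs=z cand={2,3} pick 3 [0->3 ok]
  14: obs=z cand={2,3} pick 2 [3->2 ok]
  15: obs=x cand={0} pick 0 [2->0 ok]
  16: obs=z cand={2,3} pick 3 [0->3 ok]
  17: obs=x cand={0} pick 0 [3->0 ok]
  18: obs=x cand={0} pick 0 [0->0 ok]
  19: obs=z cand={2,3} pick 2 [0->2 ok]

0,3,0,2,0,0,2,1,1,1,1,3,0,3,2,0,3,0,0,2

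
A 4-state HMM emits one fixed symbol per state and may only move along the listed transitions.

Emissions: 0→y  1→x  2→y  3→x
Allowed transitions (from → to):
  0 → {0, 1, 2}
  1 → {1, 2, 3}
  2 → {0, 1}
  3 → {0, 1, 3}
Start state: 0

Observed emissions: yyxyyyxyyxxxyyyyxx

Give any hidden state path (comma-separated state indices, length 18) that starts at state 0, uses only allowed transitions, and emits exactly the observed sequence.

0,0,1,2,0,0,1,2,0,1,3,1,2,0,2,0,1,1

  0: obs=y cand={0,2} pick 0 [start]
  1: obs=y cand={0,2} pick 0 [0->0 ok]
  2: obs=x cand={1,3} pick 1 [0->1 ok]
  3: obs=y cand={0,2} pick 2 [1->2 ok]
  4: obs=y cand={0,2} pick 0 [2->0 ok]
  5: obs=y cand={0,2} pick 0 [0->0 ok]
  6: obs=x cand={1,3} pick 1 [0->1 ok]
  7: obs=y cand={0,2} pick 2 [1->2 ok]
  8: obs=y cand={0,2} pick 0 [2->0 ok]
  9: obs=x cand={1,3} pick 1 [0->1 ok]
  10: obs=x cand={1,3} pick 3 [1->3 ok]
  11: obs=x cand={1,3} pick 1 [3->1 ok]
  12: obs=y cand={0,2} pick 2 [1->2 ok]
  13: obs=y cand={0,2} pick 0 [2->0 ok]
  14: obs=y cand={0,2} pick 2 [0->2 ok]
  15: obs=y cand={0,2} pick 0 [2->0 ok]
  16: obs=x cand={1,3} pick 1 [0->1 ok]
  17: obs=x cand={1,3} pick 1 [1->1 ok]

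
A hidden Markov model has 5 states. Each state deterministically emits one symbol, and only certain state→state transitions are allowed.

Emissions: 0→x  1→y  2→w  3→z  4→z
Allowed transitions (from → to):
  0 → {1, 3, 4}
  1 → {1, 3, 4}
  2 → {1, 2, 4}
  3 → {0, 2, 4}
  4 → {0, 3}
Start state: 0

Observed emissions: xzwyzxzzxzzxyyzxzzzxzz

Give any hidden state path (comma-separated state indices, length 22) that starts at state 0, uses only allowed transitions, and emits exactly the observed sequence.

  pos 0: x in {0}, choose 0; start
  pos 1: z in {3,4}, choose 3; 0->3 ok
  pos 2: w in {2}, choose 2; 3->2 ok
  pos 3: y in {1}, choose 1; 2->1 ok
  pos 4: z in {3,4}, choose 4; 1->4 ok
  pos 5: x in {0}, choose 0; 4->0 ok
  pos 6: z in {3,4}, choose 4; 0->4 ok
  pos 7: z in {3,4}, choose 3; 4->3 ok
  pos 8: x in {0}, choose 0; 3->0 ok
  pos 9: z in {3,4}, choose 3; 0->3 ok
  pos 10: z in {3,4}, choose 4; 3->4 ok
  pos 11: x in {0}, choose 0; 4->0 ok
  pos 12: y in {1}, choose 1; 0->1 ok
  pos 13: y in {1}, choose 1; 1->1 ok
  pos 14: z in {3,4}, choose 4; 1->4 ok
  pos 15: x in {0}, choose 0; 4->0 ok
  pos 16: z in {3,4}, choose 3; 0->3 ok
  pos 17: z in {3,4}, choose 4; 3->4 ok
  pos 18: z in {3,4}, choose 3; 4->3 ok
  pos 19: x in {0}, choose 0; 3->0 ok
  pos 20: z in {3,4}, choose 3; 0->3 ok
  pos 21: z in {3,4}, choose 4; 3->4 ok

0,3,2,1,4,0,4,3,0,3,4,0,1,1,4,0,3,4,3,0,3,4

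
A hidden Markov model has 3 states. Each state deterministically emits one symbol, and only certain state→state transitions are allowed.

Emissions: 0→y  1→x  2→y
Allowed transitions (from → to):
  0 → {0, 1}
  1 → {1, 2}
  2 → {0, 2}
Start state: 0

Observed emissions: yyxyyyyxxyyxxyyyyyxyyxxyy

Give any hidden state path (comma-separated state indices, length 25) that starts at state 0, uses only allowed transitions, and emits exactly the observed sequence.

  [0] y  {0,2}  => 0  start
  [1] y  {0,2}  => 0  0->0 ok
  [2] x  {1}  => 1  0->1 ok
  [3] y  {0,2}  => 2  1->2 ok
  [4] y  {0,2}  => 2  2->2 ok
  [5] y  {0,2}  => 2  2->2 ok
  [6] y  {0,2}  => 0  2->0 ok
  [7] x  {1}  => 1  0->1 ok
  [8] x  {1}  => 1  1->1 ok
  [9] y  {0,2}  => 2  1->2 ok
  [10] y  {0,2}  => 0  2->0 ok
  [11] x  {1}  => 1  0->1 ok
  [12] x  {1}  => 1  1->1 ok
  [13] y  {0,2}  => 2  1->2 ok
  [14] y  {0,2}  => 2  2->2 ok
  [15] y  {0,2}  => 2  2->2 ok
  [16] y  {0,2}  => 0  2->0 ok
  [17] y  {0,2}  => 0  0->0 ok
  [18] x  {1}  => 1  0->1 ok
  [19] y  {0,2}  => 2  1->2 ok
  [20] y  {0,2}  => 0  2->0 ok
  [21] x  {1}  => 1  0->1 ok
  [22] x  {1}  => 1  1->1 ok
  [23] y  {0,2}  => 2  1->2 ok
  [24] y  {0,2}  => 0  2->0 ok

0,0,1,2,2,2,0,1,1,2,0,1,1,2,2,2,0,0,1,2,0,1,1,2,0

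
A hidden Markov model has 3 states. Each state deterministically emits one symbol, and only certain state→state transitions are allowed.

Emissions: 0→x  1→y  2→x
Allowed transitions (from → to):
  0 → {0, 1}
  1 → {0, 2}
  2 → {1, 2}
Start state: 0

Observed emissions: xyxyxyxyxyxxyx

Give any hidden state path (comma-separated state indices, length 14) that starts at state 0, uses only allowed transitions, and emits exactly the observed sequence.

0,1,0,1,2,1,0,1,2,1,0,0,1,0

  t0 'x' -> {0,2}, take 0 (start)
  t1 'y' -> {1}, take 1 (0->1 ok)
  t2 'x' -> {0,2}, take 0 (1->0 ok)
  t3 'y' -> {1}, take 1 (0->1 ok)
  t4 'x' -> {0,2}, take 2 (1->2 ok)
  t5 'y' -> {1}, take 1 (2->1 ok)
  t6 'x' -> {0,2}, take 0 (1->0 ok)
  t7 'y' -> {1}, take 1 (0->1 ok)
  t8 'x' -> {0,2}, take 2 (1->2 ok)
  t9 'y' -> {1}, take 1 (2->1 ok)
  t10 'x' -> {0,2}, take 0 (1->0 ok)
  t11 'x' -> {0,2}, take 0 (0->0 ok)
  t12 'y' -> {1}, take 1 (0->1 ok)
  t13 'x' -> {0,2}, take 0 (1->0 ok)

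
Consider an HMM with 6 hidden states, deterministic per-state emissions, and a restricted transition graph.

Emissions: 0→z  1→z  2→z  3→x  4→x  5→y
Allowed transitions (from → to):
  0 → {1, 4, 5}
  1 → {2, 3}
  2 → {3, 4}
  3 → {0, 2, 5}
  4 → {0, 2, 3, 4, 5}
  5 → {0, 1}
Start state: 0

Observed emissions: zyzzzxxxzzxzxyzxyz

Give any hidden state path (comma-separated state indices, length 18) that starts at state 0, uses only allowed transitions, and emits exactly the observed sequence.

  pos 0: z in {0,1,2}, choose 0; start
  pos 1: y in {5}, choose 5; 0->5 ok
  pos 2: z in {0,1,2}, choose 0; 5->0 ok
  pos 3: z in {0,1,2}, choose 1; 0->1 ok
  pos 4: z in {0,1,2}, choose 2; 1->2 ok
  pos 5: x in {3,4}, choose 4; 2->4 ok
  pos 6: x in {3,4}, choose 4; 4->4 ok
  pos 7: x in {3,4}, choose 4; 4->4 ok
  pos 8: z in {0,1,2}, choose 0; 4->0 ok
  pos 9: z in {0,1,2}, choose 1; 0->1 ok
  pos 10: x in {3,4}, choose 3; 1->3 ok
  pos 11: z in {0,1,2}, choose 2; 3->2 ok
  pos 12: x in {3,4}, choose 3; 2->3 ok
  pos 13: y in {5}, choose 5; 3->5 ok
  pos 14: z in {0,1,2}, choose 0; 5->0 ok
  pos 15: x in {3,4}, choose 4; 0->4 ok
  pos 16: y in {5}, choose 5; 4->5 ok
  pos 17: z in {0,1,2}, choose 1; 5->1 ok

0,5,0,1,2,4,4,4,0,1,3,2,3,5,0,4,5,1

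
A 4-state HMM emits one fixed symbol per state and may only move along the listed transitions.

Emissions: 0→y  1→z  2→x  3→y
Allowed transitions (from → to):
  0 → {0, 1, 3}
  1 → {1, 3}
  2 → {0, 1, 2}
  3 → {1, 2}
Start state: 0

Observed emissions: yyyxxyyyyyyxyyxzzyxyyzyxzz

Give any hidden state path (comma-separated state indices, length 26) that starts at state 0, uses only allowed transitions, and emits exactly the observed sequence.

0,0,3,2,2,0,0,0,0,0,3,2,0,3,2,1,1,3,2,0,3,1,3,2,1,1

  0: obs=y cand={0,3} pick 0 [start]
  1: obs=y cand={0,3} pick 0 [0->0 ok]
  2: obs=y cand={0,3} pick 3 [0->3 ok]
  3: obs=x cand={2} pick 2 [3->2 ok]
  4: obs=x cand={2} pick 2 [2->2 ok]
  5: obs=y cand={0,3} pick 0 [2->0 ok]
  6: obs=y cand={0,3} pick 0 [0->0 ok]
  7: obs=y cand={0,3} pick 0 [0->0 ok]
  8: obs=y cand={0,3} pick 0 [0->0 ok]
  9: obs=y cand={0,3} pick 0 [0->0 ok]
  10: obs=y cand={0,3} pick 3 [0->3 ok]
  11: obs=x cand={2} pick 2 [3->2 ok]
  12: obs=y cand={0,3} pick 0 [2->0 ok]
  13: obs=y cand={0,3} pick 3 [0->3 ok]
  14: obs=x cand={2} pick 2 [3->2 ok]
  15: obs=z cand={1} pick 1 [2->1 ok]
  16: obs=z cand={1} pick 1 [1->1 ok]
  17: obs=y cand={0,3} pick 3 [1->3 ok]
  18: obs=x cand={2} pick 2 [3->2 ok]
  19: obs=y cand={0,3} pick 0 [2->0 ok]
  20: obs=y cand={0,3} pick 3 [0->3 ok]
  21: obs=z cand={1} pick 1 [3->1 ok]
  22: obs=y cand={0,3} pick 3 [1->3 ok]
  23: obs=x cand={2} pick 2 [3->2 ok]
  24: obs=z cand={1} pick 1 [2->1 ok]
  25: obs=z cand={1} pick 1 [1->1 ok]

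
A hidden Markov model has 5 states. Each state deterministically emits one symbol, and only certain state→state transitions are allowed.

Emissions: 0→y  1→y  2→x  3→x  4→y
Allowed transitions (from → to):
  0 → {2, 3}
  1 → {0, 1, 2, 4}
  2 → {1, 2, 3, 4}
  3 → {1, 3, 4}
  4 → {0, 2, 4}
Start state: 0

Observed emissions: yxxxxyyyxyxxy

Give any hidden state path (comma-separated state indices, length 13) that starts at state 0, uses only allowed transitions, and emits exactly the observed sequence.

0,3,3,3,3,1,4,0,3,4,2,3,1

  pos 0: y in {0,1,4}, choose 0; start
  pos 1: x in {2,3}, choose 3; 0->3 ok
  pos 2: x in {2,3}, choose 3; 3->3 ok
  pos 3: x in {2,3}, choose 3; 3->3 ok
  pos 4: x in {2,3}, choose 3; 3->3 ok
  pos 5: y in {0,1,4}, choose 1; 3->1 ok
  pos 6: y in {0,1,4}, choose 4; 1->4 ok
  pos 7: y in {0,1,4}, choose 0; 4->0 ok
  pos 8: x in {2,3}, choose 3; 0->3 ok
  pos 9: y in {0,1,4}, choose 4; 3->4 ok
  pos 10: x in {2,3}, choose 2; 4->2 ok
  pos 11: x in {2,3}, choose 3; 2->3 ok
  pos 12: y in {0,1,4}, choose 1; 3->1 ok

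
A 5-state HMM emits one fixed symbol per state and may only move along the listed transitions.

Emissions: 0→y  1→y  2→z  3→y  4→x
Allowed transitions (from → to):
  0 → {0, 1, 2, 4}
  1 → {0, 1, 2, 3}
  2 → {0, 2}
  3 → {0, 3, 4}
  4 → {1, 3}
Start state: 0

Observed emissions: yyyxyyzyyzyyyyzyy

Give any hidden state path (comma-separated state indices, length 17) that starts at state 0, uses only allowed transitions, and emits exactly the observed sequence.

  t0 'y' -> {0,1,3}, take 0 (start)
  t1 'y' -> {0,1,3}, take 1 (0->1 ok)
  t2 'y' -> {0,1,3}, take 3 (1->3 ok)
  t3 'x' -> {4}, take 4 (3->4 ok)
  t4 'y' -> {0,1,3}, take 1 (4->1 ok)
  t5 'y' -> {0,1,3}, take 0 (1->0 ok)
  t6 'z' -> {2}, take 2 (0->2 ok)
  t7 'y' -> {0,1,3}, take 0 (2->0 ok)
  t8 'y' -> {0,1,3}, take 0 (0->0 ok)
  t9 'z' -> {2}, take 2 (0->2 ok)
  t10 'y' -> {0,1,3}, take 0 (2->0 ok)
  t11 'y' -> {0,1,3}, take 1 (0->1 ok)
  t12 'y' -> {0,1,3}, take 3 (1->3 ok)
  t13 'y' -> {0,1,3}, take 0 (3->0 ok)
  t14 'z' -> {2}, take 2 (0->2 ok)
  t15 'y' -> {0,1,3}, take 0 (2->0 ok)
  t16 'y' -> {0,1,3}, take 1 (0->1 ok)

0,1,3,4,1,0,2,0,0,2,0,1,3,0,2,0,1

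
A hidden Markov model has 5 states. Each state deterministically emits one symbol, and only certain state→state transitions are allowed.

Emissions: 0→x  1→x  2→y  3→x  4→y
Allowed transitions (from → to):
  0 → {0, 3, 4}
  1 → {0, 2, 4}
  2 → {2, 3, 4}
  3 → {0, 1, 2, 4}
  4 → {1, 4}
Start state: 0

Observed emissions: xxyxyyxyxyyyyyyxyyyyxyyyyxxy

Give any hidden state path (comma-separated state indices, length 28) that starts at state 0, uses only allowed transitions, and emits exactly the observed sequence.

  t0 'x' -> {0,1,3}, take 0 (start)
  t1 'x' -> {0,1,3}, take 0 (0->0 ok)
  t2 'y' -> {2,4}, take 4 (0->4 ok)
  t3 'x' -> {0,1,3}, take 1 (4->1 ok)
  t4 'y' -> {2,4}, take 2 (1->2 ok)
  t5 'y' -> {2,4}, take 2 (2->2 ok)
  t6 'x' -> {0,1,3}, take 3 (2->3 ok)
  t7 'y' -> {2,4}, take 4 (3->4 ok)
  t8 'x' -> {0,1,3}, take 1 (4->1 ok)
  t9 'y' -> {2,4}, take 2 (1->2 ok)
  t10 'y' -> {2,4}, take 2 (2->2 ok)
  t11 'y' -> {2,4}, take 4 (2->4 ok)
  t12 'y' -> {2,4}, take 4 (4->4 ok)
  t13 'y' -> {2,4}, take 4 (4->4 ok)
  t14 'y' -> {2,4}, take 4 (4->4 ok)
  t15 'x' -> {0,1,3}, take 1 (4->1 ok)
  t16 'y' -> {2,4}, take 2 (1->2 ok)
  t17 'y' -> {2,4}, take 2 (2->2 ok)
  t18 'y' -> {2,4}, take 4 (2->4 ok)
  t19 'y' -> {2,4}, take 4 (4->4 ok)
  t20 'x' -> {0,1,3}, take 1 (4->1 ok)
  t21 'y' -> {2,4}, take 2 (1->2 ok)
  t22 'y' -> {2,4}, take 4 (2->4 ok)
  t23 'y' -> {2,4}, take 4 (4->4 ok)
  t24 'y' -> {2,4}, take 4 (4->4 ok)
  t25 'x' -> {0,1,3}, take 1 (4->1 ok)
  t26 'x' -> {0,1,3}, take 0 (1->0 ok)
  t27 'y' -> {2,4}, take 4 (0->4 ok)

0,0,4,1,2,2,3,4,1,2,2,4,4,4,4,1,2,2,4,4,1,2,4,4,4,1,0,4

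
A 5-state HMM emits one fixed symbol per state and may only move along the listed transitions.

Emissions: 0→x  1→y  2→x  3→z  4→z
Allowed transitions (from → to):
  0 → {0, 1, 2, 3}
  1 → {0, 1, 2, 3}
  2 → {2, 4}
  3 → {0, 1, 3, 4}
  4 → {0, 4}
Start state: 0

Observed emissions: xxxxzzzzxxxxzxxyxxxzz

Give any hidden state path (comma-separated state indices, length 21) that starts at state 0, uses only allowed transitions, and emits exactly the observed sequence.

  [0] x  {0,2}  => 0  start
  [1] x  {0,2}  => 0  0->0 ok
  [2] x  {0,2}  => 2  0->2 ok
  [3] x  {0,2}  => 2  2->2 ok
  [4] z  {3,4}  => 4  2->4 ok
  [5] z  {3,4}  => 4  4->4 ok
  [6] z  {3,4}  => 4  4->4 ok
  [7] z  {3,4}  => 4  4->4 ok
  [8] x  {0,2}  => 0  4->0 ok
  [9] x  {0,2}  => 0  0->0 ok
  [10] x  {0,2}  => 2  0->2 ok
  [11] x  {0,2}  => 2  2->2 ok
  [12] z  {3,4}  => 4  2->4 ok
  [13] x  {0,2}  => 0  4->0 ok
  [14] x  {0,2}  => 0  0->0 ok
  [15] y  {1}  => 1  0->1 ok
  [16] x  {0,2}  => 0  1->0 ok
  [17] x  {0,2}  => 2  0->2 ok
  [18] x  {0,2}  => 2  2->2 ok
  [19] z  {3,4}  => 4  2->4 ok
  [20] z  {3,4}  => 4  4->4 ok

0,0,2,2,4,4,4,4,0,0,2,2,4,0,0,1,0,2,2,4,4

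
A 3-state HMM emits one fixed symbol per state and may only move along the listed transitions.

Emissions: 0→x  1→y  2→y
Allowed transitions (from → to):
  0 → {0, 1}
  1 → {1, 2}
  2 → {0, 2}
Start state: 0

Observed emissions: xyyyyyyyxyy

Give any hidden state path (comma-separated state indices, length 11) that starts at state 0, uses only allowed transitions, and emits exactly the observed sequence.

  pos 0: x in {0}, choose 0; start
  pos 1: y in {1,2}, choose 1; 0->1 ok
  pos 2: y in {1,2}, choose 1; 1->1 ok
  pos 3: y in {1,2}, choose 1; 1->1 ok
  pos 4: y in {1,2}, choose 2; 1->2 ok
  pos 5: y in {1,2}, choose 2; 2->2 ok
  pos 6: y in {1,2}, choose 2; 2->2 ok
  pos 7: y in {1,2}, choose 2; 2->2 ok
  pos 8: x in {0}, choose 0; 2->0 ok
  pos 9: y in {1,2}, choose 1; 0->1 ok
  pos 10: y in {1,2}, choose 2; 1->2 ok

0,1,1,1,2,2,2,2,0,1,2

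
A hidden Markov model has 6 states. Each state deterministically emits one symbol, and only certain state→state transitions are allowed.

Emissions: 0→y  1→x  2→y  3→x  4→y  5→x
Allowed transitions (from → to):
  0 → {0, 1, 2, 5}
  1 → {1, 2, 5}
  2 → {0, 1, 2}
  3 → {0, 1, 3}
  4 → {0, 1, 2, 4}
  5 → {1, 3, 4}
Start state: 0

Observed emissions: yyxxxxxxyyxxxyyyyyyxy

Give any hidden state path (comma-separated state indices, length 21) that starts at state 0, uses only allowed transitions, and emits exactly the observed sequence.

  [0] y  {0,2,4}  => 0  start
  [1] y  {0,2,4}  => 2  0->2 ok
  [2] x  {1,3,5}  => 1  2->1 ok
  [3] x  {1,3,5}  => 1  1->1 ok
  [4] x  {1,3,5}  => 5  1->5 ok
  [5] x  {1,3,5}  => 3  5->3 ok
  [6] x  {1,3,5}  => 1  3->1 ok
  [7] x  {1,3,5}  => 5  1->5 ok
  [8] y  {0,2,4}  => 4  5->4 ok
  [9] y  {0,2,4}  => 0  4->0 ok
  [10] x  {1,3,5}  => 5  0->5 ok
  [11] x  {1,3,5}  => 1  5->1 ok
  [12] x  {1,3,5}  => 1  1->1 ok
  [13] y  {0,2,4}  => 2  1->2 ok
  [14] y  {0,2,4}  => 2  2->2 ok
  [15] y  {0,2,4}  => 2  2->2 ok
  [16] y  {0,2,4}  => 0  2->0 ok
  [17] y  {0,2,4}  => 0  0->0 ok
  [18] y  {0,2,4}  => 2  0->2 ok
  [19] x  {1,3,5}  => 1  2->1 ok
  [20] y  {0,2,4}  => 2  1->2 ok

0,2,1,1,5,3,1,5,4,0,5,1,1,2,2,2,0,0,2,1,2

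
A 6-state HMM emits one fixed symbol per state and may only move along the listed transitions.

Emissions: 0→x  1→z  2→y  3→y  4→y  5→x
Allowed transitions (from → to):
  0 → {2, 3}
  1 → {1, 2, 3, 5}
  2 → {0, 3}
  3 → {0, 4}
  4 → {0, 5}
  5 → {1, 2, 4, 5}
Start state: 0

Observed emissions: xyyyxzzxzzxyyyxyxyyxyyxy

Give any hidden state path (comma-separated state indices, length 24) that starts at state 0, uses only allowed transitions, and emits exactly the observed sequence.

  t0 'x' -> {0,5}, take 0 (start)
  t1 'y' -> {2,3,4}, take 2 (0->2 ok)
  t2 'y' -> {2,3,4}, take 3 (2->3 ok)
  t3 'y' -> {2,3,4}, take 4 (3->4 ok)
  t4 'x' -> {0,5}, take 5 (4->5 ok)
  t5 'z' -> {1}, take 1 (5->1 ok)
  t6 'z' -> {1}, take 1 (1->1 ok)
  t7 'x' -> {0,5}, take 5 (1->5 ok)
  t8 'z' -> {1}, take 1 (5->1 ok)
  t9 'z' -> {1}, take 1 (1->1 ok)
  t10 'x' -> {0,5}, take 5 (1->5 ok)
  t11 'y' -> {2,3,4}, take 2 (5->2 ok)
  t12 'y' -> {2,3,4}, take 3 (2->3 ok)
  t13 'y' -> {2,3,4}, take 4 (3->4 ok)
  t14 'x' -> {0,5}, take 5 (4->5 ok)
  t15 'y' -> {2,3,4}, take 4 (5->4 ok)
  t16 'x' -> {0,5}, take 0 (4->0 ok)
  t17 'y' -> {2,3,4}, take 2 (0->2 ok)
  t18 'y' -> {2,3,4}, take 3 (2->3 ok)
  t19 'x' -> {0,5}, take 0 (3->0 ok)
  t20 'y' -> {2,3,4}, take 3 (0->3 ok)
  t21 'y' -> {2,3,4}, take 4 (3->4 ok)
  t22 'x' -> {0,5}, take 0 (4->0 ok)
  t23 'y' -> {2,3,4}, take 2 (0->2 ok)

0,2,3,4,5,1,1,5,1,1,5,2,3,4,5,4,0,2,3,0,3,4,0,2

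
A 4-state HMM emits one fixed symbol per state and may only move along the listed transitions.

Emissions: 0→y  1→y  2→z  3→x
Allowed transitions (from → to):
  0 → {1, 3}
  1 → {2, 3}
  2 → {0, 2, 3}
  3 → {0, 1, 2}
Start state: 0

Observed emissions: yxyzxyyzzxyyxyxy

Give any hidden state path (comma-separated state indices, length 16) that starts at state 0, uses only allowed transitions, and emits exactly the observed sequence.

0,3,1,2,3,0,1,2,2,3,0,1,3,1,3,0

  pos 0: y in {0,1}, choose 0; start
  pos 1: x in {3}, choose 3; 0->3 ok
  pos 2: y in {0,1}, choose 1; 3->1 ok
  pos 3: z in {2}, choose 2; 1->2 ok
  pos 4: x in {3}, choose 3; 2->3 ok
  pos 5: y in {0,1}, choose 0; 3->0 ok
  pos 6: y in {0,1}, choose 1; 0->1 ok
  pos 7: z in {2}, choose 2; 1->2 ok
  pos 8: z in {2}, choose 2; 2->2 ok
  pos 9: x in {3}, choose 3; 2->3 ok
  pos 10: y in {0,1}, choose 0; 3->0 ok
  pos 11: y in {0,1}, choose 1; 0->1 ok
  pos 12: x in {3}, choose 3; 1->3 ok
  pos 13: y in {0,1}, choose 1; 3->1 ok
  pos 14: x in {3}, choose 3; 1->3 ok
  pos 15: y in {0,1}, choose 0; 3->0 ok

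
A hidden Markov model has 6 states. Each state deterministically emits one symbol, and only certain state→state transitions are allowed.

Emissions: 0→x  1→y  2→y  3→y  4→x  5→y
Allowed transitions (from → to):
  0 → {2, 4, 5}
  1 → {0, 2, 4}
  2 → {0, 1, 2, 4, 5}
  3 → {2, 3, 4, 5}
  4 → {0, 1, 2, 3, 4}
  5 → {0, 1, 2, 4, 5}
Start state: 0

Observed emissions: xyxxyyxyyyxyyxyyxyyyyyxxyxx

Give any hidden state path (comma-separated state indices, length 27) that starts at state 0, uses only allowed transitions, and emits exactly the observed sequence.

0,2,0,4,3,5,4,3,5,5,0,2,2,4,3,3,4,3,2,5,5,1,0,4,3,4,4

  pos 0: x in {0,4}, choose 0; start
  pos 1: y in {1,2,3,5}, choose 2; 0->2 ok
  pos 2: x in {0,4}, choose 0; 2->0 ok
  pos 3: x in {0,4}, choose 4; 0->4 ok
  pos 4: y in {1,2,3,5}, choose 3; 4->3 ok
  pos 5: y in {1,2,3,5}, choose 5; 3->5 ok
  pos 6: x in {0,4}, choose 4; 5->4 ok
  pos 7: y in {1,2,3,5}, choose 3; 4->3 ok
  pos 8: y in {1,2,3,5}, choose 5; 3->5 ok
  pos 9: y in {1,2,3,5}, choose 5; 5->5 ok
  pos 10: x in {0,4}, choose 0; 5->0 ok
  pos 11: y in {1,2,3,5}, choose 2; 0->2 ok
  pos 12: y in {1,2,3,5}, choose 2; 2->2 ok
  pos 13: x in {0,4}, choose 4; 2->4 ok
  pos 14: y in {1,2,3,5}, choose 3; 4->3 ok
  pos 15: y in {1,2,3,5}, choose 3; 3->3 ok
  pos 16: x in {0,4}, choose 4; 3->4 ok
  pos 17: y in {1,2,3,5}, choose 3; 4->3 ok
  pos 18: y in {1,2,3,5}, choose 2; 3->2 ok
  pos 19: y in {1,2,3,5}, choose 5; 2->5 ok
  pos 20: y in {1,2,3,5}, choose 5; 5->5 ok
  pos 21: y in {1,2,3,5}, choose 1; 5->1 ok
  pos 22: x in {0,4}, choose 0; 1->0 ok
  pos 23: x in {0,4}, choose 4; 0->4 ok
  pos 24: y in {1,2,3,5}, choose 3; 4->3 ok
  pos 25: x in {0,4}, choose 4; 3->4 ok
  pos 26: x in {0,4}, choose 4; 4->4 ok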